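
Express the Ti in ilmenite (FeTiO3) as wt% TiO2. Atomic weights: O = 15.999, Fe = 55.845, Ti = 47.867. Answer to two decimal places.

52.64 wt%

Formula mass = 151.709 g/mol.
1 Ti → 1.0000 mol TiO2 per formula unit; M(TiO2) = 79.865, so TiO2 mass = 79.865 g.
79.865/151.709 × 100 = 52.64 wt%.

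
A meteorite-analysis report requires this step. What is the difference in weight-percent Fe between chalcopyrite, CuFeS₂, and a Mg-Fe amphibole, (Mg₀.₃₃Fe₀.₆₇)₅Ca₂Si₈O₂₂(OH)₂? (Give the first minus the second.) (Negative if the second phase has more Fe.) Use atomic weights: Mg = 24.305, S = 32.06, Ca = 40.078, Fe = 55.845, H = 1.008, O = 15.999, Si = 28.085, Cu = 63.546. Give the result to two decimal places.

10.05 percentage points

Fe in CuFeS₂: molar mass 183.511 g/mol; 1×55.845 = 55.845 g → 30.43 wt%.
Fe in (Mg₀.₃₃Fe₀.₆₇)₅Ca₂Si₈O₂₂(OH)₂: molar mass 918.012 g/mol; 3.35×55.845 = 187.081 g → 20.38 wt%.
Difference = 30.43 − 20.38 = 10.05 percentage points.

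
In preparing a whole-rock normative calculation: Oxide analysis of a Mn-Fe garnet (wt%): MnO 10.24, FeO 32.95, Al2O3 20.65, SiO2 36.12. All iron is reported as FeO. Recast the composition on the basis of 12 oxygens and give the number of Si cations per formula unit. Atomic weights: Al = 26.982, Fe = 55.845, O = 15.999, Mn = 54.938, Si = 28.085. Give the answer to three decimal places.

10.24 wt% MnO ÷ 70.937 g/mol = 0.14435 mol, giving 0.14435 Mn and 0.14435 O.
32.95 wt% FeO ÷ 71.844 g/mol = 0.45863 mol, giving 0.45863 Fe and 0.45863 O.
20.65 wt% Al2O3 ÷ 101.961 g/mol = 0.20253 mol, giving 0.40506 Al and 0.60759 O.
36.12 wt% SiO2 ÷ 60.083 g/mol = 0.60117 mol, giving 0.60117 Si and 1.20234 O.
Oxygen sums to 2.41291; scaling by 12/2.41291 = 4.97325 puts the formula on 12 O.
Si: 0.60117 × 4.97325 = 2.990 atoms per formula unit.

2.990 Si apfu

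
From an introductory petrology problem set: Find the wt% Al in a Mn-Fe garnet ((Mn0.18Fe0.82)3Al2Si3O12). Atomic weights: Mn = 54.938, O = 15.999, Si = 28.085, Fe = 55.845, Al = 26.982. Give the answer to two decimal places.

M((Mn0.18Fe0.82)3Al2Si3O12) = 497.252 g/mol.
Al contributes 2 × 26.982 = 53.964 g per mole.
53.964/497.252 = 0.1085 → 10.85%.

10.85 weight percent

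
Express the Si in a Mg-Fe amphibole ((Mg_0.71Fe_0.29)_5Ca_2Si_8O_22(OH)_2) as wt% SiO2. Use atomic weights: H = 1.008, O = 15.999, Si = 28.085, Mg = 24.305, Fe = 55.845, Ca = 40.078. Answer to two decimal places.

M((Mg_0.71Fe_0.29)_5Ca_2Si_8O_22(OH)_2) = 858.086 g/mol; M(SiO2) = 60.083 g/mol.
Moles SiO2 per formula unit = 8 Si ÷ 1 = 8.0000.
SiO2 fraction = (8.0000 × 60.083) / 858.086 = 480.664/858.086 = 0.5602.

56.02 wt%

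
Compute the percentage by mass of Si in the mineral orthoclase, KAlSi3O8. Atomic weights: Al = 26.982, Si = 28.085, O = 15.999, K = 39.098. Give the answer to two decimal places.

30.27 weight percent

M(KAlSi3O8) = 278.327 g/mol.
Si contributes 3 × 28.085 = 84.255 g per mole.
84.255/278.327 = 0.3027 → 30.27%.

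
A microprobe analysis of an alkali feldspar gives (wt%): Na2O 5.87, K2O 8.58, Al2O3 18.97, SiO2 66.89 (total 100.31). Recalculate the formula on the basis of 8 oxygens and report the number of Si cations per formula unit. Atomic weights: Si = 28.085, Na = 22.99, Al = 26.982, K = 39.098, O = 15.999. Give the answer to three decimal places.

Na2O (M=61.979): mol = 0.09471; Na = 0.18942, O = 0.09471.
K2O (M=94.195): mol = 0.09109; K = 0.18218, O = 0.09109.
Al2O3 (M=101.961): mol = 0.18605; Al = 0.37210, O = 0.55815.
SiO2 (M=60.083): mol = 1.11329; Si = 1.11329, O = 2.22658.
ΣO = 2.97053; factor = 8/ΣO = 2.69312.
Si apfu = 1.11329 × 2.69312 = 2.998.

2.998 Si apfu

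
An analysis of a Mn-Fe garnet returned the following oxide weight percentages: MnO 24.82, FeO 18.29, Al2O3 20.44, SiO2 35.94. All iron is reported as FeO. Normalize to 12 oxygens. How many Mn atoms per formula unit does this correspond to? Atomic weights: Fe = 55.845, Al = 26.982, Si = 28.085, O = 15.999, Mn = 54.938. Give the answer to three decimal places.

1.748 Mn apfu

MnO (M=70.937): mol = 0.34989; Mn = 0.34989, O = 0.34989.
FeO (M=71.844): mol = 0.25458; Fe = 0.25458, O = 0.25458.
Al2O3 (M=101.961): mol = 0.20047; Al = 0.40094, O = 0.60141.
SiO2 (M=60.083): mol = 0.59817; Si = 0.59817, O = 1.19634.
ΣO = 2.40222; factor = 12/ΣO = 4.99538.
Mn apfu = 0.34989 × 4.99538 = 1.748.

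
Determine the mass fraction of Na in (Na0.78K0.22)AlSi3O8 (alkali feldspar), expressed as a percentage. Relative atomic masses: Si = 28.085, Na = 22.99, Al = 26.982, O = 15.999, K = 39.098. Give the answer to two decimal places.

6.75 mass %

M((Na0.78K0.22)AlSi3O8) = 265.763 g/mol.
Na contributes 0.78 × 22.99 = 17.932 g per mole.
17.932/265.763 = 0.0675 → 6.75%.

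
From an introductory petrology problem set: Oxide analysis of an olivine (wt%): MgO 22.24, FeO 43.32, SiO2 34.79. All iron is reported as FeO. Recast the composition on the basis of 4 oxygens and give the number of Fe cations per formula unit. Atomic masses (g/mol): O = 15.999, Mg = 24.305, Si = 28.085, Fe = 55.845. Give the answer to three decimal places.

MgO (M=40.304): mol = 0.55181; Mg = 0.55181, O = 0.55181.
FeO (M=71.844): mol = 0.60297; Fe = 0.60297, O = 0.60297.
SiO2 (M=60.083): mol = 0.57903; Si = 0.57903, O = 1.15806.
ΣO = 2.31284; factor = 4/ΣO = 1.72948.
Fe apfu = 0.60297 × 1.72948 = 1.043.

1.043 Fe apfu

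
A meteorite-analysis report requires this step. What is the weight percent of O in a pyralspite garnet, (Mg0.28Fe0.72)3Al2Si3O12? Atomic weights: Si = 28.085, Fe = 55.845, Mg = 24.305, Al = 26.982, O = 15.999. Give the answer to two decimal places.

Formula mass = 0.84*24.305 + 2.16*55.845 + 2*26.982 + 3*28.085 + 12*15.999 = 471.248 g/mol, of which 191.988 g is O.
So O makes up 191.988/471.248 = 0.4074 of the mass, i.e. 40.74%.

40.74 weight percent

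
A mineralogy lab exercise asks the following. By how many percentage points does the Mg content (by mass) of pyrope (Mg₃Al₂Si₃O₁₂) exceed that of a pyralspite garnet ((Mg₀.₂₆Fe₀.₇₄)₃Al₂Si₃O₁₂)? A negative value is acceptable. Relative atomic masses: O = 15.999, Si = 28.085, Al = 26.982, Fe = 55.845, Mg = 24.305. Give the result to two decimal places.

First mineral: 72.915 g Mg in 403.122 g formula = 18.09 wt% Mg.
Second mineral: 18.958 g Mg in 473.141 g formula = 4.01 wt% Mg.
18.09% − 4.01% gives a difference of 14.08 percentage points.

14.08 percentage points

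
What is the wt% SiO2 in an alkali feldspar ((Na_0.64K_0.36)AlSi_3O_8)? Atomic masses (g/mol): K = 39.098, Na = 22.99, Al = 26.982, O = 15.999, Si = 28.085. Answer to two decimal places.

Formula mass = 268.018 g/mol.
3 Si → 3.0000 mol SiO2 per formula unit; M(SiO2) = 60.083, so SiO2 mass = 180.249 g.
180.249/268.018 × 100 = 67.25 wt%.

67.25 wt%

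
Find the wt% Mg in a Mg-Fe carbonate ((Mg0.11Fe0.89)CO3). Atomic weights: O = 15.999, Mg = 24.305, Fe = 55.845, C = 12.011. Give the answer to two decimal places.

Formula mass = 0.11×24.305 + 0.89×55.845 + 1×12.011 + 3×15.999 = 112.384 g/mol, of which 2.674 g is Mg.
So Mg makes up 2.674/112.384 = 0.0238 of the mass, i.e. 2.38%.

2.38 wt%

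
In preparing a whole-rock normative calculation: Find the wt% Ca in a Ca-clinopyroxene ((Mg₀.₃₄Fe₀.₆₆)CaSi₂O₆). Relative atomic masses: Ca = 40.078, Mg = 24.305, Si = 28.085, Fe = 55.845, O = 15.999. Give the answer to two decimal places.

16.88 wt%

M((Mg₀.₃₄Fe₀.₆₆)CaSi₂O₆) = 237.363 g/mol.
Ca contributes 1 × 40.078 = 40.078 g per mole.
40.078/237.363 = 0.1688 → 16.88%.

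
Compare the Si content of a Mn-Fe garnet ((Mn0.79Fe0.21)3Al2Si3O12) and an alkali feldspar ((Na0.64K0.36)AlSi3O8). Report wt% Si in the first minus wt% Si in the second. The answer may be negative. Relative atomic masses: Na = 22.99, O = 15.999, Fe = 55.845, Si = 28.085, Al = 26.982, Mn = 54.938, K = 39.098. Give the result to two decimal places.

Si in (Mn0.79Fe0.21)3Al2Si3O12: molar mass 495.592 g/mol; 3×28.085 = 84.255 g → 17.00 wt%.
Si in (Na0.64K0.36)AlSi3O8: molar mass 268.018 g/mol; 3×28.085 = 84.255 g → 31.44 wt%.
Difference = 17.00 − 31.44 = -14.44 percentage points.

-14.44 percentage points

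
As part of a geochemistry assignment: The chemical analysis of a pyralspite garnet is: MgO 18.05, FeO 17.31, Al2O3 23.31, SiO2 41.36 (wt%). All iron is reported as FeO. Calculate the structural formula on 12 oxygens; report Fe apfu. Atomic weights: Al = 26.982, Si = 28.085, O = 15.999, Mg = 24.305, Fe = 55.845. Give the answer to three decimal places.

18.05 wt% MgO ÷ 40.304 g/mol = 0.44785 mol, giving 0.44785 Mg and 0.44785 O.
17.31 wt% FeO ÷ 71.844 g/mol = 0.24094 mol, giving 0.24094 Fe and 0.24094 O.
23.31 wt% Al2O3 ÷ 101.961 g/mol = 0.22862 mol, giving 0.45724 Al and 0.68586 O.
41.36 wt% SiO2 ÷ 60.083 g/mol = 0.68838 mol, giving 0.68838 Si and 1.37676 O.
Oxygen sums to 2.75141; scaling by 12/2.75141 = 4.36140 puts the formula on 12 O.
Fe: 0.24094 × 4.36140 = 1.051 atoms per formula unit.

1.051 Fe apfu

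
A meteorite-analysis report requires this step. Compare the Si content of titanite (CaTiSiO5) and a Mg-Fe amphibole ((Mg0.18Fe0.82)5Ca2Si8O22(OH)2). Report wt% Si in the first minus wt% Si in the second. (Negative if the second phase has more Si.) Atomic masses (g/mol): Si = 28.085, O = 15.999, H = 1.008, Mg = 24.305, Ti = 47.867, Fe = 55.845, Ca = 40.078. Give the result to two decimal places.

-9.53 percentage points

First mineral: 28.085 g Si in 196.025 g formula = 14.33 wt% Si.
Second mineral: 224.680 g Si in 941.667 g formula = 23.86 wt% Si.
14.33% − 23.86% gives a difference of -9.53 percentage points.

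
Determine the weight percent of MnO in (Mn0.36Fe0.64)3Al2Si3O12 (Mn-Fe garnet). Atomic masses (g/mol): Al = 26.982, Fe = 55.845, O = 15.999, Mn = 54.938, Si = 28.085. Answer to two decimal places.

Molar mass of (Mn0.36Fe0.64)3Al2Si3O12 = 1.08·54.938 + 1.92·55.845 + 2·26.982 + 3·28.085 + 12·15.999 = 496.762 g/mol.
Each formula unit contains 1.08 Mn, equivalent to 1.08/1 = 1.0800 mol MnO.
M(MnO) = 1×54.938 + 1×15.999 = 70.937 g/mol.
Mass of MnO per formula unit = 1.0800 × 70.937 = 76.612 g.
MnO wt% = 76.612 / 496.762 × 100 = 15.42%.

15.42 wt%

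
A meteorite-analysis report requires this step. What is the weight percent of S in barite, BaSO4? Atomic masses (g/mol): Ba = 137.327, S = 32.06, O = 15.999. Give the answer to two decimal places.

Molar mass of BaSO4: 1*137.327 + 1*32.06 + 4*15.999 = 233.383 g/mol.
Mass of S per formula unit: 1 × 32.06 = 32.060 g.
Weight fraction S = 32.060 / 233.383 = 0.1374.

13.74 wt%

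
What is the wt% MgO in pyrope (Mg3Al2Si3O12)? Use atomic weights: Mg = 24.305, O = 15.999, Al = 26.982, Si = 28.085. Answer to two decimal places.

29.99 wt%

Molar mass of Mg3Al2Si3O12 = 3*24.305 + 2*26.982 + 3*28.085 + 12*15.999 = 403.122 g/mol.
Each formula unit contains 3 Mg, equivalent to 3/1 = 3.0000 mol MgO.
M(MgO) = 1×24.305 + 1×15.999 = 40.304 g/mol.
Mass of MgO per formula unit = 3.0000 × 40.304 = 120.912 g.
MgO wt% = 120.912 / 403.122 × 100 = 29.99%.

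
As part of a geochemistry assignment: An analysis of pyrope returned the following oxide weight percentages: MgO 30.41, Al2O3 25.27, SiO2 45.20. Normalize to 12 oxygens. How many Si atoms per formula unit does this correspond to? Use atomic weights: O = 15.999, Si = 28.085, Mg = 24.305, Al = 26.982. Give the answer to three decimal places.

MgO (M=40.304): mol = 0.75452; Mg = 0.75452, O = 0.75452.
Al2O3 (M=101.961): mol = 0.24784; Al = 0.49568, O = 0.74352.
SiO2 (M=60.083): mol = 0.75229; Si = 0.75229, O = 1.50458.
ΣO = 3.00262; factor = 12/ΣO = 3.99651.
Si apfu = 0.75229 × 3.99651 = 3.007.

3.007 Si apfu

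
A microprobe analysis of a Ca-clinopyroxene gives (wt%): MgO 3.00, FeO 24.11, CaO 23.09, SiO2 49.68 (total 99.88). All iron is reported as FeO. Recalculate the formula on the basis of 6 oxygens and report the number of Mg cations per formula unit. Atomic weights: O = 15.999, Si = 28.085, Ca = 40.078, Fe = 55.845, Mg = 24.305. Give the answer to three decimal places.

0.180 Mg apfu

MgO: 3.00/40.304 = 0.07443 mol → 0.07443 mol Mg, 0.07443 mol O.
FeO: 24.11/71.844 = 0.33559 mol → 0.33559 mol Fe, 0.33559 mol O.
CaO: 23.09/56.077 = 0.41176 mol → 0.41176 mol Ca, 0.41176 mol O.
SiO2: 49.68/60.083 = 0.82686 mol → 0.82686 mol Si, 1.65372 mol O.
Total oxygen = 2.47550 mol. Normalization factor = 6/2.47550 = 2.42375.
Mg per 6 O = 0.07443 × 2.42375 = 0.180.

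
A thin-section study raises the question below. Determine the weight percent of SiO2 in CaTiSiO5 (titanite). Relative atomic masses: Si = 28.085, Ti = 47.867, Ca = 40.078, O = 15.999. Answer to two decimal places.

30.65 wt%

M(CaTiSiO5) = 196.025 g/mol; M(SiO2) = 60.083 g/mol.
Moles SiO2 per formula unit = 1 Si ÷ 1 = 1.0000.
SiO2 fraction = (1.0000 × 60.083) / 196.025 = 60.083/196.025 = 0.3065.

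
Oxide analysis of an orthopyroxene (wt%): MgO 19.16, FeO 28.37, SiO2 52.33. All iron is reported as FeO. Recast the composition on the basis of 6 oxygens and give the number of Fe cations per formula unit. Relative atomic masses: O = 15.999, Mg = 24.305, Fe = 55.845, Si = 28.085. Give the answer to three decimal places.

0.907 Fe apfu

19.16 wt% MgO ÷ 40.304 g/mol = 0.47539 mol, giving 0.47539 Mg and 0.47539 O.
28.37 wt% FeO ÷ 71.844 g/mol = 0.39488 mol, giving 0.39488 Fe and 0.39488 O.
52.33 wt% SiO2 ÷ 60.083 g/mol = 0.87096 mol, giving 0.87096 Si and 1.74192 O.
Oxygen sums to 2.61219; scaling by 6/2.61219 = 2.29692 puts the formula on 6 O.
Fe: 0.39488 × 2.29692 = 0.907 atoms per formula unit.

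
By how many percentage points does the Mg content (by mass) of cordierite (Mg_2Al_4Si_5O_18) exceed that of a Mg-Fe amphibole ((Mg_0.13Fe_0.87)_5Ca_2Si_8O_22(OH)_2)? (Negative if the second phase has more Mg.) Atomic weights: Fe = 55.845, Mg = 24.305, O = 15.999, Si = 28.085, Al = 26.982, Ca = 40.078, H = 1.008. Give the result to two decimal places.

6.65 percentage points

First mineral: 48.610 g Mg in 584.945 g formula = 8.31 wt% Mg.
Second mineral: 15.798 g Mg in 949.552 g formula = 1.66 wt% Mg.
8.31% − 1.66% gives a difference of 6.65 percentage points.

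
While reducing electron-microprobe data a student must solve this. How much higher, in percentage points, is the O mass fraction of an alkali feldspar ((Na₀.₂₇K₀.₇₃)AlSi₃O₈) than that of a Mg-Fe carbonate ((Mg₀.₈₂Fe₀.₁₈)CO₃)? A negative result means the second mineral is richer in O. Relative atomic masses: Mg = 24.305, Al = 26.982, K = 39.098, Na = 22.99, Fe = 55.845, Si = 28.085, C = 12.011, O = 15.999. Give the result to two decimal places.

First mineral: 127.992 g O in 273.978 g formula = 46.72 wt% O.
Second mineral: 47.997 g O in 89.990 g formula = 53.34 wt% O.
46.72% − 53.34% gives a difference of -6.62 percentage points.

-6.62 percentage points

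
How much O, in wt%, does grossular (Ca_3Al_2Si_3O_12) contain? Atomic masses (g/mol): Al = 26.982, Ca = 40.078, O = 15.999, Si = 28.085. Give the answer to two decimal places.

Formula mass = 3×40.078 + 2×26.982 + 3×28.085 + 12×15.999 = 450.441 g/mol, of which 191.988 g is O.
So O makes up 191.988/450.441 = 0.4262 of the mass, i.e. 42.62%.

42.62 wt%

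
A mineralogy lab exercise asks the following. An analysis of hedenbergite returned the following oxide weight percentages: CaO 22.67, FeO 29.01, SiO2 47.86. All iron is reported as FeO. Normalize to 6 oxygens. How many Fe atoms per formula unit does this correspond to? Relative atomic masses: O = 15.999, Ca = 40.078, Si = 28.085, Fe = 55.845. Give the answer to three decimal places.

1.009 Fe apfu

22.67 wt% CaO ÷ 56.077 g/mol = 0.40427 mol, giving 0.40427 Ca and 0.40427 O.
29.01 wt% FeO ÷ 71.844 g/mol = 0.40379 mol, giving 0.40379 Fe and 0.40379 O.
47.86 wt% SiO2 ÷ 60.083 g/mol = 0.79656 mol, giving 0.79656 Si and 1.59312 O.
Oxygen sums to 2.40118; scaling by 6/2.40118 = 2.49877 puts the formula on 6 O.
Fe: 0.40379 × 2.49877 = 1.009 atoms per formula unit.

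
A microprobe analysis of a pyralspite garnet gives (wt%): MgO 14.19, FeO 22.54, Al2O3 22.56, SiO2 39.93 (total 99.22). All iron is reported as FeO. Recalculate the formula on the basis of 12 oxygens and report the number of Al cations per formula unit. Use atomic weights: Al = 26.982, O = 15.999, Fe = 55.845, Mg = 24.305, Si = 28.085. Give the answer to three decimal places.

1.997 Al apfu

14.19 wt% MgO ÷ 40.304 g/mol = 0.35207 mol, giving 0.35207 Mg and 0.35207 O.
22.54 wt% FeO ÷ 71.844 g/mol = 0.31374 mol, giving 0.31374 Fe and 0.31374 O.
22.56 wt% Al2O3 ÷ 101.961 g/mol = 0.22126 mol, giving 0.44252 Al and 0.66378 O.
39.93 wt% SiO2 ÷ 60.083 g/mol = 0.66458 mol, giving 0.66458 Si and 1.32916 O.
Oxygen sums to 2.65875; scaling by 12/2.65875 = 4.51340 puts the formula on 12 O.
Al: 0.44252 × 4.51340 = 1.997 atoms per formula unit.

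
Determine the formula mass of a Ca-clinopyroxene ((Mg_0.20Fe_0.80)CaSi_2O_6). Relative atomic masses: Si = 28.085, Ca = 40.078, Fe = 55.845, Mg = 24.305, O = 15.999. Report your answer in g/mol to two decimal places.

Mg: 0.20 × 24.305 = 4.8610
Fe: 0.80 × 55.845 = 44.6760
Ca: 1 × 40.078 = 40.0780
Si: 2 × 28.085 = 56.1700
O: 6 × 15.999 = 95.9940
Summing the contributions gives the formula mass.

241.78 g/mol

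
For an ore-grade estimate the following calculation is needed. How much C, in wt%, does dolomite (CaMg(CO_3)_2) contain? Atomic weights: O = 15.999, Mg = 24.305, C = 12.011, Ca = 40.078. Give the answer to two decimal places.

13.03 wt%

Molar mass of CaMg(CO_3)_2: 1·40.078 + 1·24.305 + 2·12.011 + 6·15.999 = 184.399 g/mol.
Mass of C per formula unit: 2 × 12.011 = 24.022 g.
Weight fraction C = 24.022 / 184.399 = 0.1303.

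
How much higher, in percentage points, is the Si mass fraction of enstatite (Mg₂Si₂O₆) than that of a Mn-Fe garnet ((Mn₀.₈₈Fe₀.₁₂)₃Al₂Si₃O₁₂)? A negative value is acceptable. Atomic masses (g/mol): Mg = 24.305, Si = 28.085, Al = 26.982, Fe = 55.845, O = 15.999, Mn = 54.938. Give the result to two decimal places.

10.97 percentage points

M(Mg₂Si₂O₆) = 200.774 g/mol, so wt% Si = 56.170/200.774 × 100 = 27.98%.
M((Mn₀.₈₈Fe₀.₁₂)₃Al₂Si₃O₁₂) = 495.348 g/mol, so wt% Si = 84.255/495.348 × 100 = 17.01%.
27.98 − 17.01 = 10.97 pp.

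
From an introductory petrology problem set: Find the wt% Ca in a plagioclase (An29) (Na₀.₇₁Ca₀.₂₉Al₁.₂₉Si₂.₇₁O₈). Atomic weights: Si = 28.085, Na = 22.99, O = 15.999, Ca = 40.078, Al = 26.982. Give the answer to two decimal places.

4.36 wt%

Formula mass = 0.71×22.99 + 0.29×40.078 + 1.29×26.982 + 2.71×28.085 + 8×15.999 = 266.855 g/mol, of which 11.623 g is Ca.
So Ca makes up 11.623/266.855 = 0.0436 of the mass, i.e. 4.36%.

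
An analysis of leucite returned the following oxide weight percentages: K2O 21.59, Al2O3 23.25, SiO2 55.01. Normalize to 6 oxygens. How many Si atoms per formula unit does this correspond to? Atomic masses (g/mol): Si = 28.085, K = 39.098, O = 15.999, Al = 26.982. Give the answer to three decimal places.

21.59 wt% K2O ÷ 94.195 g/mol = 0.22921 mol, giving 0.45842 K and 0.22921 O.
23.25 wt% Al2O3 ÷ 101.961 g/mol = 0.22803 mol, giving 0.45606 Al and 0.68409 O.
55.01 wt% SiO2 ÷ 60.083 g/mol = 0.91557 mol, giving 0.91557 Si and 1.83114 O.
Oxygen sums to 2.74444; scaling by 6/2.74444 = 2.18624 puts the formula on 6 O.
Si: 0.91557 × 2.18624 = 2.002 atoms per formula unit.

2.002 Si apfu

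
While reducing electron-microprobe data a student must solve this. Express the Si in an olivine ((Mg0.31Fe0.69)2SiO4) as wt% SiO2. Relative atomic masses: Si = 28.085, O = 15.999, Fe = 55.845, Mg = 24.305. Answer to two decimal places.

Formula mass = 184.216 g/mol.
1 Si → 1.0000 mol SiO2 per formula unit; M(SiO2) = 60.083, so SiO2 mass = 60.083 g.
60.083/184.216 × 100 = 32.62 wt%.

32.62 wt%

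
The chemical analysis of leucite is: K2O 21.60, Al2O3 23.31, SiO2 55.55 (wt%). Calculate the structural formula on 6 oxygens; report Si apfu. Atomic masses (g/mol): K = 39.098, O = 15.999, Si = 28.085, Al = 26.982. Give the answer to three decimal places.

21.60 wt% K2O ÷ 94.195 g/mol = 0.22931 mol, giving 0.45862 K and 0.22931 O.
23.31 wt% Al2O3 ÷ 101.961 g/mol = 0.22862 mol, giving 0.45724 Al and 0.68586 O.
55.55 wt% SiO2 ÷ 60.083 g/mol = 0.92455 mol, giving 0.92455 Si and 1.84910 O.
Oxygen sums to 2.76427; scaling by 6/2.76427 = 2.17055 puts the formula on 6 O.
Si: 0.92455 × 2.17055 = 2.007 atoms per formula unit.

2.007 Si apfu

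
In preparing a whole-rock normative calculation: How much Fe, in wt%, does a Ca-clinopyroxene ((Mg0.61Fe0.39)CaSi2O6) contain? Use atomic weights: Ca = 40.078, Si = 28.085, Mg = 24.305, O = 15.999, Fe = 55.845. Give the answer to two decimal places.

Formula mass = 0.61*24.305 + 0.39*55.845 + 1*40.078 + 2*28.085 + 6*15.999 = 228.848 g/mol, of which 21.780 g is Fe.
So Fe makes up 21.780/228.848 = 0.0952 of the mass, i.e. 9.52%.

9.52 wt%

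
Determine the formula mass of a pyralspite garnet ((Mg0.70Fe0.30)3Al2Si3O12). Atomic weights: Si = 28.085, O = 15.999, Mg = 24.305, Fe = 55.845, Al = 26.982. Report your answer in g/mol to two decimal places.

The formula mass is the sum 2.10×24.305 + 0.90×55.845 + 2×26.982 + 3×28.085 + 12×15.999.

431.51 g/mol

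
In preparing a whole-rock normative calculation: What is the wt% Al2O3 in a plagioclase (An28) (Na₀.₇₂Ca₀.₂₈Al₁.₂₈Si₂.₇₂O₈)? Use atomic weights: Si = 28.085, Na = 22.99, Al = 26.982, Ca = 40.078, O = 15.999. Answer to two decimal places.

24.47 wt%

Molar mass of Na₀.₇₂Ca₀.₂₈Al₁.₂₈Si₂.₇₂O₈ = 0.72·22.99 + 0.28·40.078 + 1.28·26.982 + 2.72·28.085 + 8·15.999 = 266.695 g/mol.
Each formula unit contains 1.28 Al, equivalent to 1.28/2 = 0.6400 mol Al2O3.
M(Al2O3) = 2×26.982 + 3×15.999 = 101.961 g/mol.
Mass of Al2O3 per formula unit = 0.6400 × 101.961 = 65.255 g.
Al2O3 wt% = 65.255 / 266.695 × 100 = 24.47%.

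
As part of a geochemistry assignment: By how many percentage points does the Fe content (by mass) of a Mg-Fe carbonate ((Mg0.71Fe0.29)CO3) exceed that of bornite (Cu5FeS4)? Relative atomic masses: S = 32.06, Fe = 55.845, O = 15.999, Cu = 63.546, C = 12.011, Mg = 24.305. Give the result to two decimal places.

6.20 percentage points

First mineral: 16.195 g Fe in 93.460 g formula = 17.33 wt% Fe.
Second mineral: 55.845 g Fe in 501.815 g formula = 11.13 wt% Fe.
17.33% − 11.13% gives a difference of 6.20 percentage points.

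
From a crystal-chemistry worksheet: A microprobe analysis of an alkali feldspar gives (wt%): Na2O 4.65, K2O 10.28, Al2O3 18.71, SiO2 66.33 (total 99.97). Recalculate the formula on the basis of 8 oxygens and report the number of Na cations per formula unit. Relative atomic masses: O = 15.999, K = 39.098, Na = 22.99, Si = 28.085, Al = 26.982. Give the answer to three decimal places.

0.408 Na apfu

4.65 wt% Na2O ÷ 61.979 g/mol = 0.07503 mol, giving 0.15006 Na and 0.07503 O.
10.28 wt% K2O ÷ 94.195 g/mol = 0.10914 mol, giving 0.21828 K and 0.10914 O.
18.71 wt% Al2O3 ÷ 101.961 g/mol = 0.18350 mol, giving 0.36700 Al and 0.55050 O.
66.33 wt% SiO2 ÷ 60.083 g/mol = 1.10397 mol, giving 1.10397 Si and 2.20794 O.
Oxygen sums to 2.94261; scaling by 8/2.94261 = 2.71867 puts the formula on 8 O.
Na: 0.15006 × 2.71867 = 0.408 atoms per formula unit.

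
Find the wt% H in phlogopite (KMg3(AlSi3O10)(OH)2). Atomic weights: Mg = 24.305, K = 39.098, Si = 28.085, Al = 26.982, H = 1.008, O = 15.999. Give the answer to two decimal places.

0.48 wt%

Molar mass of KMg3(AlSi3O10)(OH)2: 1·39.098 + 3·24.305 + 1·26.982 + 3·28.085 + 12·15.999 + 2·1.008 = 417.254 g/mol.
Mass of H per formula unit: 2 × 1.008 = 2.016 g.
Weight fraction H = 2.016 / 417.254 = 0.0048.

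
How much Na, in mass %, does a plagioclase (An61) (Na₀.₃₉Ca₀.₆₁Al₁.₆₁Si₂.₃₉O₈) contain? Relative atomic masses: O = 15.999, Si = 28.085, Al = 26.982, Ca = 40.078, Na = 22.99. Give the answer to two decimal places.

3.30 mass %

Formula mass = 0.39×22.99 + 0.61×40.078 + 1.61×26.982 + 2.39×28.085 + 8×15.999 = 271.970 g/mol, of which 8.966 g is Na.
So Na makes up 8.966/271.970 = 0.0330 of the mass, i.e. 3.30%.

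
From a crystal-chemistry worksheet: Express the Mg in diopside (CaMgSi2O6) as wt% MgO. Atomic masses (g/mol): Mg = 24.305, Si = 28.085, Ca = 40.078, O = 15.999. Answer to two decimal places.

18.61 wt%

M(CaMgSi2O6) = 216.547 g/mol; M(MgO) = 40.304 g/mol.
Moles MgO per formula unit = 1 Mg ÷ 1 = 1.0000.
MgO fraction = (1.0000 × 40.304) / 216.547 = 40.304/216.547 = 0.1861.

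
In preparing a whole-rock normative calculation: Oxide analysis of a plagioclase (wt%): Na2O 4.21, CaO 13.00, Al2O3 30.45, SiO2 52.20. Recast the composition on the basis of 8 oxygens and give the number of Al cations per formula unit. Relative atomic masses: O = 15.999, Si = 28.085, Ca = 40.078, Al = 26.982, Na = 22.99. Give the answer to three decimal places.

Na2O (M=61.979): mol = 0.06793; Na = 0.13586, O = 0.06793.
CaO (M=56.077): mol = 0.23182; Ca = 0.23182, O = 0.23182.
Al2O3 (M=101.961): mol = 0.29864; Al = 0.59728, O = 0.89592.
SiO2 (M=60.083): mol = 0.86880; Si = 0.86880, O = 1.73760.
ΣO = 2.93327; factor = 8/ΣO = 2.72733.
Al apfu = 0.59728 × 2.72733 = 1.629.

1.629 Al apfu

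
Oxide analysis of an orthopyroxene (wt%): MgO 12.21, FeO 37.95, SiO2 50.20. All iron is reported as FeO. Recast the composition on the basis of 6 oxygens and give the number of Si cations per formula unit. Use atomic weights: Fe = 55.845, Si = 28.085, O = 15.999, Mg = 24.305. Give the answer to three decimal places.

12.21 wt% MgO ÷ 40.304 g/mol = 0.30295 mol, giving 0.30295 Mg and 0.30295 O.
37.95 wt% FeO ÷ 71.844 g/mol = 0.52823 mol, giving 0.52823 Fe and 0.52823 O.
50.20 wt% SiO2 ÷ 60.083 g/mol = 0.83551 mol, giving 0.83551 Si and 1.67102 O.
Oxygen sums to 2.50220; scaling by 6/2.50220 = 2.39789 puts the formula on 6 O.
Si: 0.83551 × 2.39789 = 2.003 atoms per formula unit.

2.003 Si apfu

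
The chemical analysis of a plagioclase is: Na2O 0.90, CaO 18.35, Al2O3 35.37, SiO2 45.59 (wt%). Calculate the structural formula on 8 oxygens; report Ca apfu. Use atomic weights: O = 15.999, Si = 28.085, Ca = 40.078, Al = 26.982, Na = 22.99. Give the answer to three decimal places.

0.903 Ca apfu

Na2O (M=61.979): mol = 0.01452; Na = 0.02904, O = 0.01452.
CaO (M=56.077): mol = 0.32723; Ca = 0.32723, O = 0.32723.
Al2O3 (M=101.961): mol = 0.34690; Al = 0.69380, O = 1.04070.
SiO2 (M=60.083): mol = 0.75878; Si = 0.75878, O = 1.51756.
ΣO = 2.90001; factor = 8/ΣO = 2.75861.
Ca apfu = 0.32723 × 2.75861 = 0.903.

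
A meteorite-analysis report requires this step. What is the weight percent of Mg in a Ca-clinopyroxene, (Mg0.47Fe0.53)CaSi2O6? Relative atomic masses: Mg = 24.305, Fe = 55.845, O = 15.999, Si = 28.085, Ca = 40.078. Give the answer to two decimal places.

4.90 mass %

Formula mass = 0.47·24.305 + 0.53·55.845 + 1·40.078 + 2·28.085 + 6·15.999 = 233.263 g/mol, of which 11.423 g is Mg.
So Mg makes up 11.423/233.263 = 0.0490 of the mass, i.e. 4.90%.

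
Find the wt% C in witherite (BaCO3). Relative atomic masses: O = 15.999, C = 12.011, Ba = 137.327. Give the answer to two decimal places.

M(BaCO3) = 197.335 g/mol.
C contributes 1 × 12.011 = 12.011 g per mole.
12.011/197.335 = 0.0609 → 6.09%.

6.09 wt%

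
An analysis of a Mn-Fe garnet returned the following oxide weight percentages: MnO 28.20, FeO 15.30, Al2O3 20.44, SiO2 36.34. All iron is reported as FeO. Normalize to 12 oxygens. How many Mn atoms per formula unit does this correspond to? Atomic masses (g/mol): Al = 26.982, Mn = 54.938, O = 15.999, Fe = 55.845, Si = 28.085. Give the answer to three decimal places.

1.970 Mn apfu

28.20 wt% MnO ÷ 70.937 g/mol = 0.39754 mol, giving 0.39754 Mn and 0.39754 O.
15.30 wt% FeO ÷ 71.844 g/mol = 0.21296 mol, giving 0.21296 Fe and 0.21296 O.
20.44 wt% Al2O3 ÷ 101.961 g/mol = 0.20047 mol, giving 0.40094 Al and 0.60141 O.
36.34 wt% SiO2 ÷ 60.083 g/mol = 0.60483 mol, giving 0.60483 Si and 1.20966 O.
Oxygen sums to 2.42157; scaling by 12/2.42157 = 4.95546 puts the formula on 12 O.
Mn: 0.39754 × 4.95546 = 1.970 atoms per formula unit.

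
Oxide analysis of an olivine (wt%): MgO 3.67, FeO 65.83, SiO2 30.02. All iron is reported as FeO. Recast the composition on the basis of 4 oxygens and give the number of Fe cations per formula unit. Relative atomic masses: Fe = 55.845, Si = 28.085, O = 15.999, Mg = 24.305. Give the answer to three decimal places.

1.827 Fe apfu

MgO (M=40.304): mol = 0.09106; Mg = 0.09106, O = 0.09106.
FeO (M=71.844): mol = 0.91629; Fe = 0.91629, O = 0.91629.
SiO2 (M=60.083): mol = 0.49964; Si = 0.49964, O = 0.99928.
ΣO = 2.00663; factor = 4/ΣO = 1.99339.
Fe apfu = 0.91629 × 1.99339 = 1.827.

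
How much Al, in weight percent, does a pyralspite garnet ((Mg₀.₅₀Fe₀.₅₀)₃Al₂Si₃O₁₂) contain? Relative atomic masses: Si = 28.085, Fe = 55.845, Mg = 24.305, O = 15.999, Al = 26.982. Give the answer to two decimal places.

11.98 weight percent

Molar mass of (Mg₀.₅₀Fe₀.₅₀)₃Al₂Si₃O₁₂: 1.50×24.305 + 1.50×55.845 + 2×26.982 + 3×28.085 + 12×15.999 = 450.432 g/mol.
Mass of Al per formula unit: 2 × 26.982 = 53.964 g.
Weight fraction Al = 53.964 / 450.432 = 0.1198.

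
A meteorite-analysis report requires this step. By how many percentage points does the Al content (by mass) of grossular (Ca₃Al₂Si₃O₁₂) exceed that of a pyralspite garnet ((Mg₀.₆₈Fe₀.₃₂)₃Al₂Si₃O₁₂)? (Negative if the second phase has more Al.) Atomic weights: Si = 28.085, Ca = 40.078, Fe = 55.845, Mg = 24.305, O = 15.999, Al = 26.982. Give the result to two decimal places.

-0.47 percentage points

M(Ca₃Al₂Si₃O₁₂) = 450.441 g/mol, so wt% Al = 53.964/450.441 × 100 = 11.98%.
M((Mg₀.₆₈Fe₀.₃₂)₃Al₂Si₃O₁₂) = 433.400 g/mol, so wt% Al = 53.964/433.400 × 100 = 12.45%.
11.98 − 12.45 = -0.47 pp.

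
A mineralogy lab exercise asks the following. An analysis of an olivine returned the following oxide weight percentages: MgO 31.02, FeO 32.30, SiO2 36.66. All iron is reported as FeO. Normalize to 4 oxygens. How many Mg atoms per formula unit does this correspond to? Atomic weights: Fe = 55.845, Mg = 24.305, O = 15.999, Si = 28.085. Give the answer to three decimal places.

MgO: 31.02/40.304 = 0.76965 mol → 0.76965 mol Mg, 0.76965 mol O.
FeO: 32.30/71.844 = 0.44959 mol → 0.44959 mol Fe, 0.44959 mol O.
SiO2: 36.66/60.083 = 0.61016 mol → 0.61016 mol Si, 1.22032 mol O.
Total oxygen = 2.43956 mol. Normalization factor = 4/2.43956 = 1.63964.
Mg per 4 O = 0.76965 × 1.63964 = 1.262.

1.262 Mg apfu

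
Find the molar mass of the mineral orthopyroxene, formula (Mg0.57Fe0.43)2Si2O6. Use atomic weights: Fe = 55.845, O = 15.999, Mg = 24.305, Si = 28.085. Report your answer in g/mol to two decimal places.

227.90 g/mol

Mg: 1.14 × 24.305 = 27.7077
Fe: 0.86 × 55.845 = 48.0267
Si: 2 × 28.085 = 56.1700
O: 6 × 15.999 = 95.9940
Summing the contributions gives the formula mass.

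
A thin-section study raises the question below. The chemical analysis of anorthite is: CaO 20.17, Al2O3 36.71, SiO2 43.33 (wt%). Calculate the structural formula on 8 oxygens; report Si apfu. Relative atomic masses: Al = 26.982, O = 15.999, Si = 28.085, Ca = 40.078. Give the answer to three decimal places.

CaO (M=56.077): mol = 0.35968; Ca = 0.35968, O = 0.35968.
Al2O3 (M=101.961): mol = 0.36004; Al = 0.72008, O = 1.08012.
SiO2 (M=60.083): mol = 0.72117; Si = 0.72117, O = 1.44234.
ΣO = 2.88214; factor = 8/ΣO = 2.77572.
Si apfu = 0.72117 × 2.77572 = 2.002.

2.002 Si apfu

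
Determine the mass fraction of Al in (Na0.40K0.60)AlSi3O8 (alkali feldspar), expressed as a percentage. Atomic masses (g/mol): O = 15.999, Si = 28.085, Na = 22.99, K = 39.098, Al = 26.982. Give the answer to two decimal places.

9.92 weight percent

Formula mass = 0.40*22.99 + 0.60*39.098 + 1*26.982 + 3*28.085 + 8*15.999 = 271.884 g/mol, of which 26.982 g is Al.
So Al makes up 26.982/271.884 = 0.0992 of the mass, i.e. 9.92%.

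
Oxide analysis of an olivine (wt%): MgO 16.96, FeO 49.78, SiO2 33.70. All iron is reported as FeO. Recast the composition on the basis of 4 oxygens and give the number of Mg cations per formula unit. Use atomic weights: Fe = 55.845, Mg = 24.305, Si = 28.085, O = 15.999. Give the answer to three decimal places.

0.753 Mg apfu

16.96 wt% MgO ÷ 40.304 g/mol = 0.42080 mol, giving 0.42080 Mg and 0.42080 O.
49.78 wt% FeO ÷ 71.844 g/mol = 0.69289 mol, giving 0.69289 Fe and 0.69289 O.
33.70 wt% SiO2 ÷ 60.083 g/mol = 0.56089 mol, giving 0.56089 Si and 1.12178 O.
Oxygen sums to 2.23547; scaling by 4/2.23547 = 1.78933 puts the formula on 4 O.
Mg: 0.42080 × 1.78933 = 0.753 atoms per formula unit.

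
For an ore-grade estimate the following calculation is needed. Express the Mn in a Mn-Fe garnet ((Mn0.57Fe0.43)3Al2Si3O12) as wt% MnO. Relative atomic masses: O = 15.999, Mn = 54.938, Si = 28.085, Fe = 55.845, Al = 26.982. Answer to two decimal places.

24.45 wt%

Formula mass = 496.191 g/mol.
1.71 Mn → 1.7100 mol MnO per formula unit; M(MnO) = 70.937, so MnO mass = 121.302 g.
121.302/496.191 × 100 = 24.45 wt%.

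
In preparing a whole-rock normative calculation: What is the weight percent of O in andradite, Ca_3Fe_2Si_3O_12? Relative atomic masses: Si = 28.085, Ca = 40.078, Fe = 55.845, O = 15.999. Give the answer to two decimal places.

37.78 wt%

Formula mass = 3·40.078 + 2·55.845 + 3·28.085 + 12·15.999 = 508.167 g/mol, of which 191.988 g is O.
So O makes up 191.988/508.167 = 0.3778 of the mass, i.e. 37.78%.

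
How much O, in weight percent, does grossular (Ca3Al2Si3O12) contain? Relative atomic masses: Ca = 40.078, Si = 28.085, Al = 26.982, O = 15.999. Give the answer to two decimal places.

Molar mass of Ca3Al2Si3O12: 3·40.078 + 2·26.982 + 3·28.085 + 12·15.999 = 450.441 g/mol.
Mass of O per formula unit: 12 × 15.999 = 191.988 g.
Weight fraction O = 191.988 / 450.441 = 0.4262.

42.62 weight percent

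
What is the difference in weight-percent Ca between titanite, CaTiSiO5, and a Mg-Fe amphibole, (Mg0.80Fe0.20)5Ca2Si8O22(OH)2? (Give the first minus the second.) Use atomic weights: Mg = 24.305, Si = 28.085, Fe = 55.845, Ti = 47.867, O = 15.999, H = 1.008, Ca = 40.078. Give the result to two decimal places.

M(CaTiSiO5) = 196.025 g/mol, so wt% Ca = 40.078/196.025 × 100 = 20.45%.
M((Mg0.80Fe0.20)5Ca2Si8O22(OH)2) = 843.893 g/mol, so wt% Ca = 80.156/843.893 × 100 = 9.50%.
20.45 − 9.50 = 10.95 pp.

10.95 percentage points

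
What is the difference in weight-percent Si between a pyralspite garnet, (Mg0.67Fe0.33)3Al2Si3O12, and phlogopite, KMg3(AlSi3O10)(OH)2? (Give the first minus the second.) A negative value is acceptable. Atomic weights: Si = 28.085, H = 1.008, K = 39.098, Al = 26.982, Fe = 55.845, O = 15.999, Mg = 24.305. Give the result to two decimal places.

M((Mg0.67Fe0.33)3Al2Si3O12) = 434.347 g/mol, so wt% Si = 84.255/434.347 × 100 = 19.40%.
M(KMg3(AlSi3O10)(OH)2) = 417.254 g/mol, so wt% Si = 84.255/417.254 × 100 = 20.19%.
19.40 − 20.19 = -0.79 pp.

-0.79 percentage points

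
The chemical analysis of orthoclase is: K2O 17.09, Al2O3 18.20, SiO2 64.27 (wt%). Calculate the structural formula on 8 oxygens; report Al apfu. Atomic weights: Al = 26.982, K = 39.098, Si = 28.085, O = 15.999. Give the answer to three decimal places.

1.000 Al apfu

17.09 wt% K2O ÷ 94.195 g/mol = 0.18143 mol, giving 0.36286 K and 0.18143 O.
18.20 wt% Al2O3 ÷ 101.961 g/mol = 0.17850 mol, giving 0.35700 Al and 0.53550 O.
64.27 wt% SiO2 ÷ 60.083 g/mol = 1.06969 mol, giving 1.06969 Si and 2.13938 O.
Oxygen sums to 2.85631; scaling by 8/2.85631 = 2.80082 puts the formula on 8 O.
Al: 0.35700 × 2.80082 = 1.000 atoms per formula unit.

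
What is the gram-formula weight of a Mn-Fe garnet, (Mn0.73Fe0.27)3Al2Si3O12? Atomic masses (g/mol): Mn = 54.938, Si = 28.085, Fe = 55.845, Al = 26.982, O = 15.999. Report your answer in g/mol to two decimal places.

The formula mass is the sum 2.19*54.938 + 0.81*55.845 + 2*26.982 + 3*28.085 + 12*15.999.

495.76 g/mol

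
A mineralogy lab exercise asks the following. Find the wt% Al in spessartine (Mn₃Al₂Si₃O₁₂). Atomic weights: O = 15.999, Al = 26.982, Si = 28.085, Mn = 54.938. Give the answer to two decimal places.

Molar mass of Mn₃Al₂Si₃O₁₂: 3×54.938 + 2×26.982 + 3×28.085 + 12×15.999 = 495.021 g/mol.
Mass of Al per formula unit: 2 × 26.982 = 53.964 g.
Weight fraction Al = 53.964 / 495.021 = 0.1090.

10.90 mass %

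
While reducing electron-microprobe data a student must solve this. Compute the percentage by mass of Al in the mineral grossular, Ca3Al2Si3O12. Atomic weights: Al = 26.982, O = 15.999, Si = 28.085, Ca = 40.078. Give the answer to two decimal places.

11.98 mass %

Molar mass of Ca3Al2Si3O12: 3·40.078 + 2·26.982 + 3·28.085 + 12·15.999 = 450.441 g/mol.
Mass of Al per formula unit: 2 × 26.982 = 53.964 g.
Weight fraction Al = 53.964 / 450.441 = 0.1198.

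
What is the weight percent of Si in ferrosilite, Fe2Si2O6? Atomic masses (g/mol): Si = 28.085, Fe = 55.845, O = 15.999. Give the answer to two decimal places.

21.29 mass %

Formula mass = 2×55.845 + 2×28.085 + 6×15.999 = 263.854 g/mol, of which 56.170 g is Si.
So Si makes up 56.170/263.854 = 0.2129 of the mass, i.e. 21.29%.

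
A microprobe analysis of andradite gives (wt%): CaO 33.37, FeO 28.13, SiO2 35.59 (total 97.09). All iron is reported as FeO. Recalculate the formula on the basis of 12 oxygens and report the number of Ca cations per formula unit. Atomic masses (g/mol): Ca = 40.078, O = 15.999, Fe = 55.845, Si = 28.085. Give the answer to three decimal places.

CaO (M=56.077): mol = 0.59507; Ca = 0.59507, O = 0.59507.
FeO (M=71.844): mol = 0.39154; Fe = 0.39154, O = 0.39154.
SiO2 (M=60.083): mol = 0.59235; Si = 0.59235, O = 1.18470.
ΣO = 2.17131; factor = 12/ΣO = 5.52662.
Ca apfu = 0.59507 × 5.52662 = 3.289.

3.289 Ca apfu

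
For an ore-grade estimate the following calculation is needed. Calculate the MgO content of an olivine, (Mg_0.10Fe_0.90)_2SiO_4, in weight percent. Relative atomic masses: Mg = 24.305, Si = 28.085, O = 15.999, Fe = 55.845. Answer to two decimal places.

Molar mass of (Mg_0.10Fe_0.90)_2SiO_4 = 0.20×24.305 + 1.80×55.845 + 1×28.085 + 4×15.999 = 197.463 g/mol.
Each formula unit contains 0.20 Mg, equivalent to 0.20/1 = 0.2000 mol MgO.
M(MgO) = 1×24.305 + 1×15.999 = 40.304 g/mol.
Mass of MgO per formula unit = 0.2000 × 40.304 = 8.061 g.
MgO wt% = 8.061 / 197.463 × 100 = 4.08%.

4.08 wt%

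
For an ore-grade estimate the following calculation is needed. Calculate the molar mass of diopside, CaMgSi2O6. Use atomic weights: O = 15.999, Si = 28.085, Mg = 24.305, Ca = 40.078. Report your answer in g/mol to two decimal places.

Ca: 1 × 40.078 = 40.0780
Mg: 1 × 24.305 = 24.3050
Si: 2 × 28.085 = 56.1700
O: 6 × 15.999 = 95.9940
Summing the contributions gives the formula mass.

216.55 g/mol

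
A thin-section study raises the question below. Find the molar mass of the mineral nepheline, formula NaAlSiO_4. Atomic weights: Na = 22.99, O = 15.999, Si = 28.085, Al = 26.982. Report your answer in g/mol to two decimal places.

Na: 1 × 22.99 = 22.9900
Al: 1 × 26.982 = 26.9820
Si: 1 × 28.085 = 28.0850
O: 4 × 15.999 = 63.9960
Summing the contributions gives the formula mass.

142.05 g/mol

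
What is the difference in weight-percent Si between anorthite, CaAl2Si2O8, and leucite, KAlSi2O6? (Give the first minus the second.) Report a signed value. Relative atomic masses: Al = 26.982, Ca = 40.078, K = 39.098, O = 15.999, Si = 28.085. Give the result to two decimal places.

First mineral: 56.170 g Si in 278.204 g formula = 20.19 wt% Si.
Second mineral: 56.170 g Si in 218.244 g formula = 25.74 wt% Si.
20.19% − 25.74% gives a difference of -5.55 percentage points.

-5.55 percentage points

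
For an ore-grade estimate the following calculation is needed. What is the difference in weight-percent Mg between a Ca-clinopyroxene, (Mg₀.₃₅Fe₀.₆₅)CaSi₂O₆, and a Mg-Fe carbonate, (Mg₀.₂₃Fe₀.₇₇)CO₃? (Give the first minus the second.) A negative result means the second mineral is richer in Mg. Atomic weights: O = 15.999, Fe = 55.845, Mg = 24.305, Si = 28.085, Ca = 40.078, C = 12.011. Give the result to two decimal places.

-1.56 percentage points

Mg in (Mg₀.₃₅Fe₀.₆₅)CaSi₂O₆: molar mass 237.048 g/mol; 0.35×24.305 = 8.507 g → 3.59 wt%.
Mg in (Mg₀.₂₃Fe₀.₇₇)CO₃: molar mass 108.599 g/mol; 0.23×24.305 = 5.590 g → 5.15 wt%.
Difference = 3.59 − 5.15 = -1.56 percentage points.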